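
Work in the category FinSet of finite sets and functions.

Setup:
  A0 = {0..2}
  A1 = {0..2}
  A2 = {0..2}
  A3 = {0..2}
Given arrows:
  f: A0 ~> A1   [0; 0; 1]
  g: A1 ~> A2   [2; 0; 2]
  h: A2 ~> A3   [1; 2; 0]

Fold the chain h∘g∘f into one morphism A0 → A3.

Answer: [0; 0; 1]

Trace:
  0 f~>0 g~>2 h~>0
  1 f~>0 g~>2 h~>0
  2 f~>1 g~>0 h~>1
composite: [0; 0; 1]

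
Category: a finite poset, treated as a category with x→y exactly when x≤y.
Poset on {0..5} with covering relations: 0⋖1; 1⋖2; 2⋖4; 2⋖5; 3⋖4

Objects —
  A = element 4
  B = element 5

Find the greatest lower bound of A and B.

Answer: A∧B = 2

Trace:
Common predecessors of 4,5: {0,1,2}
  0 ⊑ 2
  1 ⊑ 2
  2 ⊑ 2
glb = 2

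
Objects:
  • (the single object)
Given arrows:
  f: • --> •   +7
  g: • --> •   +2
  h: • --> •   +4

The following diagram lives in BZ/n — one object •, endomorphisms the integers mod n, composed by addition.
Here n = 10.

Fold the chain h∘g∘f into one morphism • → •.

  0 +7≡7 +2≡9 +4≡3  (mod 10)
⟦path⟧: +3

Answer: +3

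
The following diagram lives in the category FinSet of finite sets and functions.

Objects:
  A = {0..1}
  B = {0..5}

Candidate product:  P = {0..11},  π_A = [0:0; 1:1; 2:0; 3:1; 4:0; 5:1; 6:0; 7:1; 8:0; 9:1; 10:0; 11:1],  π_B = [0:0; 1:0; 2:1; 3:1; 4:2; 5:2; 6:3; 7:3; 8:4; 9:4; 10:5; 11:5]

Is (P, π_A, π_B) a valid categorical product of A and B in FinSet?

|A|·|B| = 2·6 = 12;  |P| = 12
Check the pairing map k ↦ (π_A(k), π_B(k)):
  0 : (0,0)
  1 : (1,0)
  2 : (0,1)
  3 : (1,1)
  4 : (0,2)
  5 : (1,2)
  6 : (0,3)
  7 : (1,3)
  8 : (0,4)
  9 : (1,4)
  10 : (0,5)
  11 : (1,5)
distinct pairs in image: 12 / 12 needed
  → bijection onto A×B; projections well-typed.

Answer: VALID PRODUCT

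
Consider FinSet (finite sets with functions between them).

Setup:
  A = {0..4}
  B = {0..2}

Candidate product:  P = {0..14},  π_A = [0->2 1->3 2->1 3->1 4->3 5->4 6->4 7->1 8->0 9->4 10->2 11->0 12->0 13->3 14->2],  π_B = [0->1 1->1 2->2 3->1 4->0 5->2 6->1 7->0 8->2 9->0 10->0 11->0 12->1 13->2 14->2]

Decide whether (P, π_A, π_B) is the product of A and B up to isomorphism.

Answer: VALID PRODUCT

Derivation:
|A|·|B| = 5·3 = 15;  |P| = 15
Check the pairing map k ↦ (π_A(k), π_B(k)):
  0 -> (2,1)
  1 -> (3,1)
  2 -> (1,2)
  3 -> (1,1)
  4 -> (3,0)
  5 -> (4,2)
  6 -> (4,1)
  7 -> (1,0)
  8 -> (0,2)
  9 -> (4,0)
  10 -> (2,0)
  11 -> (0,0)
  12 -> (0,1)
  13 -> (3,2)
  14 -> (2,2)
distinct pairs in image: 15 / 15 needed
  → bijection onto A×B; projections well-typed.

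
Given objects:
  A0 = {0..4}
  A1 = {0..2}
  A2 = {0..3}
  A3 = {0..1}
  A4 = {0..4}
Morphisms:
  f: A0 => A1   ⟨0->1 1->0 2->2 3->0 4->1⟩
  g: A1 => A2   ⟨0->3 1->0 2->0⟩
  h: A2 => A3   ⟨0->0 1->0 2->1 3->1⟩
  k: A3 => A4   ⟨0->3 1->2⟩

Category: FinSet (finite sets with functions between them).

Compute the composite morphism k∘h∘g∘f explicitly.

  0 f=>1 g=>0 h=>0 k=>3
  1 f=>0 g=>3 h=>1 k=>2
  2 f=>2 g=>0 h=>0 k=>3
  3 f=>0 g=>3 h=>1 k=>2
  4 f=>1 g=>0 h=>0 k=>3
composite: ⟨0->3 1->2 2->3 3->2 4->3⟩

Answer: ⟨0->3 1->2 2->3 3->2 4->3⟩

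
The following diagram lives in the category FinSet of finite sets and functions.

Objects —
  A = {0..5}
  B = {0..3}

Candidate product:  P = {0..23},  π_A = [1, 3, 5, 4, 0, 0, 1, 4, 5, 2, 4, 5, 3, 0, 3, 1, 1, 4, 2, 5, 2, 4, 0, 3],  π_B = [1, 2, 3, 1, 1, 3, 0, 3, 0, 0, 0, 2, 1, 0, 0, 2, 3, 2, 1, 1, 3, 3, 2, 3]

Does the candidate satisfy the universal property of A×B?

|A|·|B| = 6·4 = 24;  |P| = 24
Check the pairing map k ↦ (π_A(k), π_B(k)):
  0 -> (1,1)
  1 -> (3,2)
  2 -> (5,3)
  3 -> (4,1)
  4 -> (0,1)
  5 -> (0,3)
  6 -> (1,0)
  7 -> (4,3)
  8 -> (5,0)
  9 -> (2,0)
  10 -> (4,0)
  11 -> (5,2)
  12 -> (3,1)
  13 -> (0,0)
  14 -> (3,0)
  15 -> (1,2)
  16 -> (1,3)
  17 -> (4,2)
  18 -> (2,1)
  19 -> (5,1)
  20 -> (2,3)
  21 -> (4,3)  ✗ repeats pair of k=7
  22 -> (0,2)
  23 -> (3,3)
distinct pairs in image: 23 / 24 needed
  → (4,3) hit at k=7 and k=21

Answer: NOT A VALID PRODUCT — duplicate pair at indices 21,7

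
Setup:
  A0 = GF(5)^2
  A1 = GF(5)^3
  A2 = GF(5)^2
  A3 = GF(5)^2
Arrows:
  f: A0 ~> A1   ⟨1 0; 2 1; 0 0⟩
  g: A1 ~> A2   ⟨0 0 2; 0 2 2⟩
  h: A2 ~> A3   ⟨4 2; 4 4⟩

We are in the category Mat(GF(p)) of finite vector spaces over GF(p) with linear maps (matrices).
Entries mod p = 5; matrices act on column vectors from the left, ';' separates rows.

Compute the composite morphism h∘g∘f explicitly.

Answer: ⟨3 4; 1 3⟩

Derivation:
  e0=⟨1,0⟩ f~>⟨1,2,0⟩ g~>⟨0,4⟩ h~>⟨3,1⟩
  e1=⟨0,1⟩ f~>⟨0,1,0⟩ g~>⟨0,2⟩ h~>⟨4,3⟩
⟦path⟧: ⟨3 4; 1 3⟩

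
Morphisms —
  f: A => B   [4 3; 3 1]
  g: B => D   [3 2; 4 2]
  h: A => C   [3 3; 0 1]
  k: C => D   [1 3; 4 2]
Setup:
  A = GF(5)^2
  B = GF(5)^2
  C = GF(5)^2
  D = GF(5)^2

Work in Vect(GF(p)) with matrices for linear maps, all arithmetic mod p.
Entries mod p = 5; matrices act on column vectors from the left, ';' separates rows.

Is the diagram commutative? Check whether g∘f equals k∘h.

Along f;g (path 1):
  e0=[1,0] f=>[4,3] g=>[3,2]
  e1=[0,1] f=>[3,1] g=>[1,4]
  composite₁ = [3 1; 2 4]
Along h;k (path 2):
  e0=[1,0] h=>[3,0] k=>[3,2]
  e1=[0,1] h=>[3,1] k=>[1,4]
  composite₂ = [3 1; 2 4]
Equal? same morphism ✓

Answer: COMMUTES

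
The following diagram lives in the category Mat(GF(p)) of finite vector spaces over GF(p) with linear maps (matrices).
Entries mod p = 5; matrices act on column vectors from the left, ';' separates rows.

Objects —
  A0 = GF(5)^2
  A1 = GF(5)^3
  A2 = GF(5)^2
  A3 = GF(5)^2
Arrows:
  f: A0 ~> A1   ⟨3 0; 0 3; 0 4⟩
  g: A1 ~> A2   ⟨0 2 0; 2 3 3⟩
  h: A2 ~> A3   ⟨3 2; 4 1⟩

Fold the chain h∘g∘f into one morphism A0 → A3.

Answer: ⟨2 0; 1 0⟩

Trace:
  e0=(1,0) f~>(3,0,0) g~>(0,1) h~>(2,1)
  e1=(0,1) f~>(0,3,4) g~>(1,1) h~>(0,0)
⟦path⟧: ⟨2 0; 1 0⟩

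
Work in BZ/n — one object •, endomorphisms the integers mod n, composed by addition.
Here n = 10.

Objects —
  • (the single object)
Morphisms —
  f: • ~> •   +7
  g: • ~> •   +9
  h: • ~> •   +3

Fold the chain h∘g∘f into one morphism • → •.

  0 +7≡7 +9≡6 +3≡9  (mod 10)
composite: +9

Answer: +9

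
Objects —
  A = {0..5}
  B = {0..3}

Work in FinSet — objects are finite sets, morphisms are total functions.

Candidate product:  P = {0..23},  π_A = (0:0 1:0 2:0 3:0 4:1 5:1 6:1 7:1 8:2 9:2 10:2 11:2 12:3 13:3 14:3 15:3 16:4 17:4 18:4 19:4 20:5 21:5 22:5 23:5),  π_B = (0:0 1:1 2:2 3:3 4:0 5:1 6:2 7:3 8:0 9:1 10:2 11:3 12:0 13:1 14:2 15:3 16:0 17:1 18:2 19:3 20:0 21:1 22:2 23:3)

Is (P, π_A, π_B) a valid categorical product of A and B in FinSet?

|A|·|B| = 6·4 = 24;  |P| = 24
Check the pairing map k ↦ (π_A(k), π_B(k)):
  0 : (0,0)
  1 : (0,1)
  2 : (0,2)
  3 : (0,3)
  4 : (1,0)
  5 : (1,1)
  6 : (1,2)
  7 : (1,3)
  8 : (2,0)
  9 : (2,1)
  10 : (2,2)
  11 : (2,3)
  12 : (3,0)
  13 : (3,1)
  14 : (3,2)
  15 : (3,3)
  16 : (4,0)
  17 : (4,1)
  18 : (4,2)
  19 : (4,3)
  20 : (5,0)
  21 : (5,1)
  22 : (5,2)
  23 : (5,3)
distinct pairs in image: 24 / 24 needed
  → bijection onto A×B; projections well-typed.

Answer: VALID PRODUCT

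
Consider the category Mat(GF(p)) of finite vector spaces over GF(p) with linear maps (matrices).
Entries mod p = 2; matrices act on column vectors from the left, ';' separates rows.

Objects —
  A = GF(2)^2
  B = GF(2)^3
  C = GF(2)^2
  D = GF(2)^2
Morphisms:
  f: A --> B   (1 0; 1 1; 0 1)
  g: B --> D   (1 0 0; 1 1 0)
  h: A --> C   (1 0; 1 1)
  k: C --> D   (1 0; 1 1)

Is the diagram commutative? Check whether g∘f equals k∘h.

Answer: COMMUTES

Derivation:
1) trace f;g:
  e0=(1,0) f-->(1,1,0) g-->(1,0)
  e1=(0,1) f-->(0,1,1) g-->(0,1)
  composite₁ = (1 0; 0 1)
2) trace h;k:
  e0=(1,0) h-->(1,1) k-->(1,0)
  e1=(0,1) h-->(0,1) k-->(0,1)
  composite₂ = (1 0; 0 1)
Equal? equal; square commutes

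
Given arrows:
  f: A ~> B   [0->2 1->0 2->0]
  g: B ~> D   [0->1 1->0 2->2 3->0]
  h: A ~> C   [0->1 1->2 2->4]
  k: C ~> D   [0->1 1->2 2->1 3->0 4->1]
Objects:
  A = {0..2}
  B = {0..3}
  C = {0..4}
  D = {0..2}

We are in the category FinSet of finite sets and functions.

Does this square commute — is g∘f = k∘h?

Along f;g (path 1):
  0 f~>2 g~>2
  1 f~>0 g~>1
  2 f~>0 g~>1
  composite₁ = [0->2 1->1 2->1]
Along h;k (path 2):
  0 h~>1 k~>2
  1 h~>2 k~>1
  2 h~>4 k~>1
  composite₂ = [0->2 1->1 2->1]
Equal? same morphism ✓

Answer: COMMUTES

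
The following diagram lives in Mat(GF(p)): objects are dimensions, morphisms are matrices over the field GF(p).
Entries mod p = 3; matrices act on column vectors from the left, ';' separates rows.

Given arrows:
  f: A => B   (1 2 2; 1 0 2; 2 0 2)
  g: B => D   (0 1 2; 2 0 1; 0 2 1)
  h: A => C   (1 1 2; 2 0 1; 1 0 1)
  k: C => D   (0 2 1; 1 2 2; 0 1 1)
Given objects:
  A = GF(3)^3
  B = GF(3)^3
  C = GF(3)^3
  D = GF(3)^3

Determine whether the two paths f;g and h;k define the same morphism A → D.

1) trace f;g:
  e0=(1,0,0) f=>(1,1,2) g=>(2,1,1)
  e1=(0,1,0) f=>(2,0,0) g=>(0,1,0)
  e2=(0,0,1) f=>(2,2,2) g=>(0,0,0)
  composite₁ = (2 0 0; 1 1 0; 1 0 0)
2) trace h;k:
  e0=(1,0,0) h=>(1,2,1) k=>(2,1,0)
  e1=(0,1,0) h=>(1,0,0) k=>(0,1,0)
  e2=(0,0,1) h=>(2,1,1) k=>(0,0,2)
  composite₂ = (2 0 0; 1 1 0; 0 0 2)
Equal? distinct morphisms ✗

Answer: DOES NOT COMMUTE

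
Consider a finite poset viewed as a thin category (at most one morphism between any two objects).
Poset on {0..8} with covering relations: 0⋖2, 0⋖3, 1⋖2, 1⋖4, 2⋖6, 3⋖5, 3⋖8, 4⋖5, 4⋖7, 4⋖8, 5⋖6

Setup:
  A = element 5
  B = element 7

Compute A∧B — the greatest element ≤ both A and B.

{x : x⊑A ∧ x⊑B} = {1,4}  (A=5, B=7)
  1 ⊑ 4
  4 ⊑ 4
glb = 4

Answer: A∧B = 4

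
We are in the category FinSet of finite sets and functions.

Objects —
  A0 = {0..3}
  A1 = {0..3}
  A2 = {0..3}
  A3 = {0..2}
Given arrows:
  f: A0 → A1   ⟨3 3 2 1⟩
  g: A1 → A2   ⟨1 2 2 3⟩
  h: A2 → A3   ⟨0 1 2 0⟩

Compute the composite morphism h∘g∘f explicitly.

  0 f→3 g→3 h→0
  1 f→3 g→3 h→0
  2 f→2 g→2 h→2
  3 f→1 g→2 h→2
composite: ⟨0 0 2 2⟩

Answer: ⟨0 0 2 2⟩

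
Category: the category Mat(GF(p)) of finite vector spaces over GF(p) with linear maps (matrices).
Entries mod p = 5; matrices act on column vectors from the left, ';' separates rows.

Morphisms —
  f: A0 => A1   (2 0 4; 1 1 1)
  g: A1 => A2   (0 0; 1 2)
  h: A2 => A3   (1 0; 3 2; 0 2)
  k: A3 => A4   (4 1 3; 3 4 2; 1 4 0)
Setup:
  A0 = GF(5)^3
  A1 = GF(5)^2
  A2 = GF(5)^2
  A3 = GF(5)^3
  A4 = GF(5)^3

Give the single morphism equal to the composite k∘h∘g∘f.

  e0=⟨1,0,0⟩ f=>⟨2,1⟩ g=>⟨0,4⟩ h=>⟨0,3,3⟩ k=>⟨2,3,2⟩
  e1=⟨0,1,0⟩ f=>⟨0,1⟩ g=>⟨0,2⟩ h=>⟨0,4,4⟩ k=>⟨1,4,1⟩
  e2=⟨0,0,1⟩ f=>⟨4,1⟩ g=>⟨0,1⟩ h=>⟨0,2,2⟩ k=>⟨3,2,3⟩
result: (2 1 3; 3 4 2; 2 1 3)

Answer: (2 1 3; 3 4 2; 2 1 3)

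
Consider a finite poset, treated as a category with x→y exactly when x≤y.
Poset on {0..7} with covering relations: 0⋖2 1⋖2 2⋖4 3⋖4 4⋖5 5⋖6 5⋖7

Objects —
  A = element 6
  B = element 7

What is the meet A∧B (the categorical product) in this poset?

Answer: A∧B = 5

Trace:
Common predecessors of 6,7: {0,1,2,3,4,5}
  0 ≤ 5
  1 ≤ 5
  2 ≤ 5
  3 ≤ 5
  4 ≤ 5
  5 ≤ 5
glb = 5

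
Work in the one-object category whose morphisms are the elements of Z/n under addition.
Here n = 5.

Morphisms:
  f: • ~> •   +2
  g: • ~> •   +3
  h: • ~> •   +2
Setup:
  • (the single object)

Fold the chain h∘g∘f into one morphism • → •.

  0 +2≡2 +3≡0 +2≡2  (mod 5)
composite: +2

Answer: +2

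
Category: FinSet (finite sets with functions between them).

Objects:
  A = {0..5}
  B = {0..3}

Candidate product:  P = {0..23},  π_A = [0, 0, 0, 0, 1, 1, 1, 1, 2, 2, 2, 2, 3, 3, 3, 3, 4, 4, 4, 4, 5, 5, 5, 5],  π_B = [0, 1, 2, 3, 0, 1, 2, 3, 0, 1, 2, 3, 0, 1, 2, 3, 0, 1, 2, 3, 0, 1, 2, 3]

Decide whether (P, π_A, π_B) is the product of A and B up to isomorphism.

|A|·|B| = 6·4 = 24;  |P| = 24
Check the pairing map k ↦ (π_A(k), π_B(k)):
  0 -> (0,0)
  1 -> (0,1)
  2 -> (0,2)
  3 -> (0,3)
  4 -> (1,0)
  5 -> (1,1)
  6 -> (1,2)
  7 -> (1,3)
  8 -> (2,0)
  9 -> (2,1)
  10 -> (2,2)
  11 -> (2,3)
  12 -> (3,0)
  13 -> (3,1)
  14 -> (3,2)
  15 -> (3,3)
  16 -> (4,0)
  17 -> (4,1)
  18 -> (4,2)
  19 -> (4,3)
  20 -> (5,0)
  21 -> (5,1)
  22 -> (5,2)
  23 -> (5,3)
distinct pairs in image: 24 / 24 needed
  → bijection onto A×B; projections well-typed.

Answer: VALID PRODUCT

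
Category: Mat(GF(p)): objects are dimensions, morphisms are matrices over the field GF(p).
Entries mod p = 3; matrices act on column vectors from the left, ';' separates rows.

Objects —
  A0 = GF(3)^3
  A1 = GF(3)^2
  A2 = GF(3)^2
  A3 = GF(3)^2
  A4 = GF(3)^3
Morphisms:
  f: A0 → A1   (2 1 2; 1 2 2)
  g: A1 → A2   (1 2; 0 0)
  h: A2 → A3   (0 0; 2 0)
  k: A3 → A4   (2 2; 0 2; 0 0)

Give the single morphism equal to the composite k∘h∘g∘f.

Answer: (1 2 0; 1 2 0; 0 0 0)

Derivation:
  e0=(1,0,0) f→(2,1) g→(1,0) h→(0,2) k→(1,1,0)
  e1=(0,1,0) f→(1,2) g→(2,0) h→(0,1) k→(2,2,0)
  e2=(0,0,1) f→(2,2) g→(0,0) h→(0,0) k→(0,0,0)
composite: (1 2 0; 1 2 0; 0 0 0)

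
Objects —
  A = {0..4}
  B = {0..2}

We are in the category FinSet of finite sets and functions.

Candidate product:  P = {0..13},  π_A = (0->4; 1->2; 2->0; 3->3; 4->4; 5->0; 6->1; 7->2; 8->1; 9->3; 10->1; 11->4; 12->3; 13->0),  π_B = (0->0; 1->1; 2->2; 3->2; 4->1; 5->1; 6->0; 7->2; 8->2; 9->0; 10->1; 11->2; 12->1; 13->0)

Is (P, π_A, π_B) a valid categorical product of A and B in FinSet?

|A|·|B| = 5·3 = 15;  |P| = 14
  → cardinalities differ; no bijection possible.

Answer: NOT A VALID PRODUCT — |P|=14 ≠ |A|·|B|=15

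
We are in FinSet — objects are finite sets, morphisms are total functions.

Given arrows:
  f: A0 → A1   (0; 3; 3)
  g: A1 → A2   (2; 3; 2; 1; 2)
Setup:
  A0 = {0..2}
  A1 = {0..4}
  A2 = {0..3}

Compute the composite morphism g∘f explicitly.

Answer: (2; 1; 1)

Trace:
  0 f→0 g→2
  1 f→3 g→1
  2 f→3 g→1
composite: (2; 1; 1)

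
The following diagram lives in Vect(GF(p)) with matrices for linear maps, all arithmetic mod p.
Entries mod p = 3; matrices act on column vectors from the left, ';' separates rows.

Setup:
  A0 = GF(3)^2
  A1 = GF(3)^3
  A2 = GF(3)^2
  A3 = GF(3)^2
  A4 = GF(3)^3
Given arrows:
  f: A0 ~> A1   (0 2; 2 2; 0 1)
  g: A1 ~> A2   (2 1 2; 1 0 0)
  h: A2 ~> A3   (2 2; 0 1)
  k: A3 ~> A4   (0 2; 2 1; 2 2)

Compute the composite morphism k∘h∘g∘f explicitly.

Answer: (0 1; 2 0; 2 2)

Work:
  e0=(1,0) f~>(0,2,0) g~>(2,0) h~>(1,0) k~>(0,2,2)
  e1=(0,1) f~>(2,2,1) g~>(2,2) h~>(2,2) k~>(1,0,2)
composite: (0 1; 2 0; 2 2)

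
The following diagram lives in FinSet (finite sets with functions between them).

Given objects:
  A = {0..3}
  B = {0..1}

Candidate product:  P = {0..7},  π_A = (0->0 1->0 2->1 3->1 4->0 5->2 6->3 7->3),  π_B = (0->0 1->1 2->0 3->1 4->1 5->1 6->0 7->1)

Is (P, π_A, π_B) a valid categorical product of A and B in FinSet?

Answer: NOT A VALID PRODUCT — duplicate pair at indices 1,4

Trace:
|A|·|B| = 4·2 = 8;  |P| = 8
Check the pairing map k ↦ (π_A(k), π_B(k)):
  0 -> (0,0)
  1 -> (0,1)
  2 -> (1,0)
  3 -> (1,1)
  4 -> (0,1)  ✗ repeats pair of k=1
  5 -> (2,1)
  6 -> (3,0)
  7 -> (3,1)
distinct pairs in image: 7 / 8 needed
  → (0,1) hit at k=1 and k=4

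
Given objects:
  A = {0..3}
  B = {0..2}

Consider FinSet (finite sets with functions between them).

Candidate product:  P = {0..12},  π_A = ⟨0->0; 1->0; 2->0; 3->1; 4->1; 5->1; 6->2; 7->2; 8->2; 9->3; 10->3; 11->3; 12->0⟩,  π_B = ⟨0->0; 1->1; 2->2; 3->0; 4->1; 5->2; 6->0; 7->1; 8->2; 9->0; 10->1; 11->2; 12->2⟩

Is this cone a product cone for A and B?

|A|·|B| = 4·3 = 12;  |P| = 13
  → cardinalities differ; no bijection possible.

Answer: NOT A VALID PRODUCT — |P|=13 ≠ |A|·|B|=12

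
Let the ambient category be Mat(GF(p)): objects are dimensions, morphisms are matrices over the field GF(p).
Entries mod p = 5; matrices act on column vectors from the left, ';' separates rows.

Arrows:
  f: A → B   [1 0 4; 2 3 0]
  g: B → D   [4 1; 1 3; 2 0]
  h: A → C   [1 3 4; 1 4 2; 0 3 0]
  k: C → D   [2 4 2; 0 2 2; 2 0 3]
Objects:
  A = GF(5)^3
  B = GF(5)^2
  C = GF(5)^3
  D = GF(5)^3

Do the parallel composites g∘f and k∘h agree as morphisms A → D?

Path 1 = f;g:
  e0=⟨1,0,0⟩ f→⟨1,2⟩ g→⟨1,2,2⟩
  e1=⟨0,1,0⟩ f→⟨0,3⟩ g→⟨3,4,0⟩
  e2=⟨0,0,1⟩ f→⟨4,0⟩ g→⟨1,4,3⟩
  composite₁ = [1 3 1; 2 4 4; 2 0 3]
Path 2 = h;k:
  e0=⟨1,0,0⟩ h→⟨1,1,0⟩ k→⟨1,2,2⟩
  e1=⟨0,1,0⟩ h→⟨3,4,3⟩ k→⟨3,4,0⟩
  e2=⟨0,0,1⟩ h→⟨4,2,0⟩ k→⟨1,4,3⟩
  composite₂ = [1 3 1; 2 4 4; 2 0 3]
Equal? same morphism ✓

Answer: COMMUTES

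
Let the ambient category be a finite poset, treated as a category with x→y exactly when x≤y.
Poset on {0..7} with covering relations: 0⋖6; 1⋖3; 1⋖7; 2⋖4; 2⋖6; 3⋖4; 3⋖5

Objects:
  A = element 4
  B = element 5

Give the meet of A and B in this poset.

Common predecessors of 4,5: {1,3}
  1 <= 3
  3 <= 3
glb = 3

Answer: A∧B = 3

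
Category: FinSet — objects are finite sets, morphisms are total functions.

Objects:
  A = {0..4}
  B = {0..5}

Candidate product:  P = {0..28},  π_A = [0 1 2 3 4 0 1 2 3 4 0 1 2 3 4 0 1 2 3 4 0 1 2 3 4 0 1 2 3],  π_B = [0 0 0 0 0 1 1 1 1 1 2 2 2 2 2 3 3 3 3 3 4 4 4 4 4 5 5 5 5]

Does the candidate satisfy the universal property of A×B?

Answer: NOT A VALID PRODUCT — |P|=29 ≠ |A|·|B|=30

Derivation:
|A|·|B| = 5·6 = 30;  |P| = 29
  → cardinalities differ; no bijection possible.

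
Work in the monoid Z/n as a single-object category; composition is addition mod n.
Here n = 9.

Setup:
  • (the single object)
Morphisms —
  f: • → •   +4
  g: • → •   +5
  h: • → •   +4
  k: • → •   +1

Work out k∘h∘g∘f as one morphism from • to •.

Answer: +5

Work:
  0 +4≡4 +5≡0 +4≡4 +1≡5  (mod 9)
result: +5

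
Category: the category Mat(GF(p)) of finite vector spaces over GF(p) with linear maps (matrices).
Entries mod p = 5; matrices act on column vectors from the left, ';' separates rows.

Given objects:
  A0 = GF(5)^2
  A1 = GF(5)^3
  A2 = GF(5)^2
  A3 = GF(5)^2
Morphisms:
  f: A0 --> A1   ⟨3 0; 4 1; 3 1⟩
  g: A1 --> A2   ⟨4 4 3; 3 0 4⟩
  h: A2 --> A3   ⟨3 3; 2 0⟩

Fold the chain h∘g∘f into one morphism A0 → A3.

Answer: ⟨4 3; 4 4⟩

Trace:
  e0=⟨1,0⟩ f-->⟨3,4,3⟩ g-->⟨2,1⟩ h-->⟨4,4⟩
  e1=⟨0,1⟩ f-->⟨0,1,1⟩ g-->⟨2,4⟩ h-->⟨3,4⟩
result: ⟨4 3; 4 4⟩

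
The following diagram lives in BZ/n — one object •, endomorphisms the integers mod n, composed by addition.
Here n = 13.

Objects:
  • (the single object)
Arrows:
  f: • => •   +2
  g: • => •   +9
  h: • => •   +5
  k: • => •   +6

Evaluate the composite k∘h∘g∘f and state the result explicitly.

Answer: +9

Work:
  0 +2≡2 +9≡11 +5≡3 +6≡9  (mod 13)
composite: +9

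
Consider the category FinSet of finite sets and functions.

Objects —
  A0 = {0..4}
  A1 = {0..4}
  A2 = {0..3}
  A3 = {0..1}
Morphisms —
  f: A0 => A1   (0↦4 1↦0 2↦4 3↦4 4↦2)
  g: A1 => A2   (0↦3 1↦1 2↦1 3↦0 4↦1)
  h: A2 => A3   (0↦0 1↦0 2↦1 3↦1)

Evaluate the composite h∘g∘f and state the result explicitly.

  0 f=>4 g=>1 h=>0
  1 f=>0 g=>3 h=>1
  2 f=>4 g=>1 h=>0
  3 f=>4 g=>1 h=>0
  4 f=>2 g=>1 h=>0
composite: (0↦0 1↦1 2↦0 3↦0 4↦0)

Answer: (0↦0 1↦1 2↦0 3↦0 4↦0)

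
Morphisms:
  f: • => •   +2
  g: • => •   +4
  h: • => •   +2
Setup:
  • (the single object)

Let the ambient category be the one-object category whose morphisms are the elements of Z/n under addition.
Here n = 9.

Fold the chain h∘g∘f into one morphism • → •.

  0 +2≡2 +4≡6 +2≡8  (mod 9)
composite: +8

Answer: +8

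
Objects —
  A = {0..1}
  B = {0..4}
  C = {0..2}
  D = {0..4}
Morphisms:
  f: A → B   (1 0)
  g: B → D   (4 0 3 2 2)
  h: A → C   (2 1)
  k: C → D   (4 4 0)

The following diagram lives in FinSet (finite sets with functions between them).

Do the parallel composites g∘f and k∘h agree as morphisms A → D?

Answer: COMMUTES

Trace:
1) trace f;g:
  0 f→1 g→0
  1 f→0 g→4
  composite₁ = (0 4)
2) trace h;k:
  0 h→2 k→0
  1 h→1 k→4
  composite₂ = (0 4)
Equal? equal; square commutes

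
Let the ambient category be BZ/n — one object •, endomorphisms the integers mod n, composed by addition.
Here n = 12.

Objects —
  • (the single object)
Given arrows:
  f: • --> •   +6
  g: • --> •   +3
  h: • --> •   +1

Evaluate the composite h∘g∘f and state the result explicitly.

Answer: +10

Work:
  0 +6≡6 +3≡9 +1≡10  (mod 12)
composite: +10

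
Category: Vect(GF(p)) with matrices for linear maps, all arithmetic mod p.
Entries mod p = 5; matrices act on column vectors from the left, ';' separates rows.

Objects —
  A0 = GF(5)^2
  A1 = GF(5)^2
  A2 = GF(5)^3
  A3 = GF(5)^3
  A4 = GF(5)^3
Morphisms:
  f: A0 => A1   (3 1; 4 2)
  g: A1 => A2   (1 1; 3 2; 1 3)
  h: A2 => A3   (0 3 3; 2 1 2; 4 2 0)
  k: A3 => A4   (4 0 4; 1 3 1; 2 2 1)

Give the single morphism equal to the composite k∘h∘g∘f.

Answer: (2 2; 1 4; 1 4)

Derivation:
  e0=(1,0) f=>(3,4) g=>(2,2,0) h=>(1,1,2) k=>(2,1,1)
  e1=(0,1) f=>(1,2) g=>(3,2,2) h=>(2,2,1) k=>(2,4,4)
composite: (2 2; 1 4; 1 4)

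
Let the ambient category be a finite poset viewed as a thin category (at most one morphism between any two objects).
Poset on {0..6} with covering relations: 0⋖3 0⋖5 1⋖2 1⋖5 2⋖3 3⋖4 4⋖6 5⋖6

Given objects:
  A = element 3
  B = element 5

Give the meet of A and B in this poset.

Lower bounds of A=3 and B=5: {0,1}
  maximal lower bounds 0 and 1 are incomparable: neither 0⊑1 nor 1⊑0
→ no greatest lower bound exists

Answer: NO MEET EXISTS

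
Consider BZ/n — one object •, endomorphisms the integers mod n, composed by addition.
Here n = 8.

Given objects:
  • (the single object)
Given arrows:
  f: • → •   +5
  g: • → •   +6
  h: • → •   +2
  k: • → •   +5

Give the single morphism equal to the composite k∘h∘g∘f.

  0 +5≡5 +6≡3 +2≡5 +5≡2  (mod 8)
composite: +2

Answer: +2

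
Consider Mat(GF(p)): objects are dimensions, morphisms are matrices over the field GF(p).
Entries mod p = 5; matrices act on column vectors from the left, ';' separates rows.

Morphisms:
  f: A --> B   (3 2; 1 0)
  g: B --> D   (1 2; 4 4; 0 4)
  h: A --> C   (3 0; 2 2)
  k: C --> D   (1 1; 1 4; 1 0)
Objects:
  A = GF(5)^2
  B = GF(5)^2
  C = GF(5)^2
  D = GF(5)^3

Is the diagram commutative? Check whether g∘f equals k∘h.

Path 1 = f;g:
  e0=[1,0] f-->[3,1] g-->[0,1,4]
  e1=[0,1] f-->[2,0] g-->[2,3,0]
  result₁ = (0 2; 1 3; 4 0)
Path 2 = h;k:
  e0=[1,0] h-->[3,2] k-->[0,1,3]
  e1=[0,1] h-->[0,2] k-->[2,3,0]
  result₂ = (0 2; 1 3; 3 0)
Equal? differ; not commutative

Answer: DOES NOT COMMUTE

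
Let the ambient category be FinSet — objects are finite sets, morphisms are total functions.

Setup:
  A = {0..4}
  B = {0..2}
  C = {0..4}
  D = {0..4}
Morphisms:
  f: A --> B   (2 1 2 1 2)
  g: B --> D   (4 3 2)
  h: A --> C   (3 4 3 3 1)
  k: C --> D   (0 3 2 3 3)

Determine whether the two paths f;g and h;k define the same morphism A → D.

Answer: DOES NOT COMMUTE

Derivation:
Along f;g (path 1):
  0 f-->2 g-->2
  1 f-->1 g-->3
  2 f-->2 g-->2
  3 f-->1 g-->3
  4 f-->2 g-->2
  result₁ = (2 3 2 3 2)
Along h;k (path 2):
  0 h-->3 k-->3
  1 h-->4 k-->3
  2 h-->3 k-->3
  3 h-->3 k-->3
  4 h-->1 k-->3
  result₂ = (3 3 3 3 3)
Equal? distinct morphisms ✗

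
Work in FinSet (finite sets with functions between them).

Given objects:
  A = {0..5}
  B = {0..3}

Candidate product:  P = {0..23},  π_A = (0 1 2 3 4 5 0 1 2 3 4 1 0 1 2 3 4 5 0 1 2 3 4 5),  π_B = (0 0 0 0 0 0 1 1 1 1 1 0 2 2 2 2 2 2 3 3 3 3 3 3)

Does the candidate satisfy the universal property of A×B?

Answer: NOT A VALID PRODUCT — duplicate pair at indices 1,11

Work:
|A|·|B| = 6·4 = 24;  |P| = 24
Check the pairing map k ↦ (π_A(k), π_B(k)):
  0 ↦ (0,0)
  1 ↦ (1,0)
  2 ↦ (2,0)
  3 ↦ (3,0)
  4 ↦ (4,0)
  5 ↦ (5,0)
  6 ↦ (0,1)
  7 ↦ (1,1)
  8 ↦ (2,1)
  9 ↦ (3,1)
  10 ↦ (4,1)
  11 ↦ (1,0)  ✗ repeats pair of k=1
  12 ↦ (0,2)
  13 ↦ (1,2)
  14 ↦ (2,2)
  15 ↦ (3,2)
  16 ↦ (4,2)
  17 ↦ (5,2)
  18 ↦ (0,3)
  19 ↦ (1,3)
  20 ↦ (2,3)
  21 ↦ (3,3)
  22 ↦ (4,3)
  23 ↦ (5,3)
distinct pairs in image: 23 / 24 needed
  → (1,0) hit at k=1 and k=11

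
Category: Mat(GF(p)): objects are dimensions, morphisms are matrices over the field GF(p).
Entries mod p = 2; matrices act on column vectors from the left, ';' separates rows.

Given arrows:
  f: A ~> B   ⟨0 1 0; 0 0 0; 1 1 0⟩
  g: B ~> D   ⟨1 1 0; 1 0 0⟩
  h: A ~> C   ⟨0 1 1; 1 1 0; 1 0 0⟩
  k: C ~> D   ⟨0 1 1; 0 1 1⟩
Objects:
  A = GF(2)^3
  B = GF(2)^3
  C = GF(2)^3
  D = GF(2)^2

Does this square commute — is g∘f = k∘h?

Answer: COMMUTES

Trace:
1) trace f;g:
  e0=⟨1,0,0⟩ f~>⟨0,0,1⟩ g~>⟨0,0⟩
  e1=⟨0,1,0⟩ f~>⟨1,0,1⟩ g~>⟨1,1⟩
  e2=⟨0,0,1⟩ f~>⟨0,0,0⟩ g~>⟨0,0⟩
  result₁ = ⟨0 1 0; 0 1 0⟩
2) trace h;k:
  e0=⟨1,0,0⟩ h~>⟨0,1,1⟩ k~>⟨0,0⟩
  e1=⟨0,1,0⟩ h~>⟨1,1,0⟩ k~>⟨1,1⟩
  e2=⟨0,0,1⟩ h~>⟨1,0,0⟩ k~>⟨0,0⟩
  result₂ = ⟨0 1 0; 0 1 0⟩
Equal? equal; square commutes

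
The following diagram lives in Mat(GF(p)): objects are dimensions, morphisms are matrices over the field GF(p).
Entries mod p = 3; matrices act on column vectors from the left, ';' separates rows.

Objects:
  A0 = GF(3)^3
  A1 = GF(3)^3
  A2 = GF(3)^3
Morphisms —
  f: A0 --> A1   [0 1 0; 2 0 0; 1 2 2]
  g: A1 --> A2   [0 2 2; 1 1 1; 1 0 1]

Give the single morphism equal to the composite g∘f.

Answer: [0 1 1; 0 0 2; 1 0 2]

Derivation:
  e0=⟨1,0,0⟩ f-->⟨0,2,1⟩ g-->⟨0,0,1⟩
  e1=⟨0,1,0⟩ f-->⟨1,0,2⟩ g-->⟨1,0,0⟩
  e2=⟨0,0,1⟩ f-->⟨0,0,2⟩ g-->⟨1,2,2⟩
⟦path⟧: [0 1 1; 0 0 2; 1 0 2]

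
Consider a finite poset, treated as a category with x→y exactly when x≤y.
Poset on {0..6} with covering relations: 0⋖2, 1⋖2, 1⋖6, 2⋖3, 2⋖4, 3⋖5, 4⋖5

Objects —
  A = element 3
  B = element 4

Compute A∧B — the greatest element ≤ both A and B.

Answer: A∧B = 2

Derivation:
Lower bounds of A=3 and B=4: {0,1,2}
  0 ⊑ 2
  1 ⊑ 2
  2 ⊑ 2
glb = 2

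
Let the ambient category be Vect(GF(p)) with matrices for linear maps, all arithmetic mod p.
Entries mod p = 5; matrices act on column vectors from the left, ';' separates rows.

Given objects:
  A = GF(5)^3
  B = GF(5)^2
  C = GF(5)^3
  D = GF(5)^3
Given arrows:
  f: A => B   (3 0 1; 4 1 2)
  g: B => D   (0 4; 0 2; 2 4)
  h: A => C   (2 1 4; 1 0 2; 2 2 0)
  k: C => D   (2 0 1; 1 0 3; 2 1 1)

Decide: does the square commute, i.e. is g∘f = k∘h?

1) trace f;g:
  e0=⟨1,0,0⟩ f=>⟨3,4⟩ g=>⟨1,3,2⟩
  e1=⟨0,1,0⟩ f=>⟨0,1⟩ g=>⟨4,2,4⟩
  e2=⟨0,0,1⟩ f=>⟨1,2⟩ g=>⟨3,4,0⟩
  composite₁ = (1 4 3; 3 2 4; 2 4 0)
2) trace h;k:
  e0=⟨1,0,0⟩ h=>⟨2,1,2⟩ k=>⟨1,3,2⟩
  e1=⟨0,1,0⟩ h=>⟨1,0,2⟩ k=>⟨4,2,4⟩
  e2=⟨0,0,1⟩ h=>⟨4,2,0⟩ k=>⟨3,4,0⟩
  composite₂ = (1 4 3; 3 2 4; 2 4 0)
Equal? equal; square commutes

Answer: COMMUTES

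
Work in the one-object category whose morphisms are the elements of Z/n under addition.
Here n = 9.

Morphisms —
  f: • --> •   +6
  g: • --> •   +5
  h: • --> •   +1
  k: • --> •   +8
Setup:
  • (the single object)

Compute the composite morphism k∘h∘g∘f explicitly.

Answer: +2

Derivation:
  0 +6≡6 +5≡2 +1≡3 +8≡2  (mod 9)
composite: +2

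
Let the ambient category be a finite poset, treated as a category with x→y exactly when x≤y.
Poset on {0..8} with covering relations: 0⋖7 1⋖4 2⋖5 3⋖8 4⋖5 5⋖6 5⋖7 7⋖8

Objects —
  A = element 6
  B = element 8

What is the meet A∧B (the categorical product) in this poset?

Answer: A∧B = 5

Derivation:
Lower bounds of A=6 and B=8: {1,2,4,5}
  1 ⊑ 5
  2 ⊑ 5
  4 ⊑ 5
  5 ⊑ 5
glb = 5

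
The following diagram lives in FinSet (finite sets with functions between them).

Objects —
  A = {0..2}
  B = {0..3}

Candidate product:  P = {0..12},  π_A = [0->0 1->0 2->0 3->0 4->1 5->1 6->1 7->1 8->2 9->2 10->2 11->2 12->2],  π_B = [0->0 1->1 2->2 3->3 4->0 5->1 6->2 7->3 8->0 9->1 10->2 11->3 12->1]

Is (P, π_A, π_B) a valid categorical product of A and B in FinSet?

Answer: NOT A VALID PRODUCT — |P|=13 ≠ |A|·|B|=12

Derivation:
|A|·|B| = 3·4 = 12;  |P| = 13
  → cardinalities differ; no bijection possible.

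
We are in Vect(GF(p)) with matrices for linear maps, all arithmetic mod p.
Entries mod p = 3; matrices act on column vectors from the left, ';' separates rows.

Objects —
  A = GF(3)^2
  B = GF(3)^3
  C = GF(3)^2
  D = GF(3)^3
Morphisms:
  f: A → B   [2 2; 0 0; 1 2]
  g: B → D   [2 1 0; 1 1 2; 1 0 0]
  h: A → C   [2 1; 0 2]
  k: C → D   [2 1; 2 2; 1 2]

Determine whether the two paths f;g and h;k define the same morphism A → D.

Answer: COMMUTES

Trace:
Along f;g (path 1):
  e0=⟨1,0⟩ f→⟨2,0,1⟩ g→⟨1,1,2⟩
  e1=⟨0,1⟩ f→⟨2,0,2⟩ g→⟨1,0,2⟩
  result₁ = [1 1; 1 0; 2 2]
Along h;k (path 2):
  e0=⟨1,0⟩ h→⟨2,0⟩ k→⟨1,1,2⟩
  e1=⟨0,1⟩ h→⟨1,2⟩ k→⟨1,0,2⟩
  result₂ = [1 1; 1 0; 2 2]
Equal? equal; square commutes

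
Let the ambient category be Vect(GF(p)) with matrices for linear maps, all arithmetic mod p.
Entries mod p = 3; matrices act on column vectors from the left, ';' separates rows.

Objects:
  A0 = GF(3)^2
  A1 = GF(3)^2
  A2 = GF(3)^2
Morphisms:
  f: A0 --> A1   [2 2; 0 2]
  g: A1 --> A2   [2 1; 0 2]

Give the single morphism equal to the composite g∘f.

  e0=⟨1,0⟩ f-->⟨2,0⟩ g-->⟨1,0⟩
  e1=⟨0,1⟩ f-->⟨2,2⟩ g-->⟨0,1⟩
⟦path⟧: [1 0; 0 1]

Answer: [1 0; 0 1]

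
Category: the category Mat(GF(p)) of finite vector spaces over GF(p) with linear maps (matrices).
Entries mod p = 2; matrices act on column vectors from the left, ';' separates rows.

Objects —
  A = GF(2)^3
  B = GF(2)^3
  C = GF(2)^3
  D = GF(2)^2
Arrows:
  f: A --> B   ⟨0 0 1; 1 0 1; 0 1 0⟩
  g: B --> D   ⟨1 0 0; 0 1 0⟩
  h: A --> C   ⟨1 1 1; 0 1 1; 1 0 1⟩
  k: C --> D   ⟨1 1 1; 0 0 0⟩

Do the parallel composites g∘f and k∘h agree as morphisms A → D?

Along f;g (path 1):
  e0=⟨1,0,0⟩ f-->⟨0,1,0⟩ g-->⟨0,1⟩
  e1=⟨0,1,0⟩ f-->⟨0,0,1⟩ g-->⟨0,0⟩
  e2=⟨0,0,1⟩ f-->⟨1,1,0⟩ g-->⟨1,1⟩
  ⟦path⟧₁ = ⟨0 0 1; 1 0 1⟩
Along h;k (path 2):
  e0=⟨1,0,0⟩ h-->⟨1,0,1⟩ k-->⟨0,0⟩
  e1=⟨0,1,0⟩ h-->⟨1,1,0⟩ k-->⟨0,0⟩
  e2=⟨0,0,1⟩ h-->⟨1,1,1⟩ k-->⟨1,0⟩
  ⟦path⟧₂ = ⟨0 0 1; 0 0 0⟩
Equal? differ; not commutative

Answer: DOES NOT COMMUTE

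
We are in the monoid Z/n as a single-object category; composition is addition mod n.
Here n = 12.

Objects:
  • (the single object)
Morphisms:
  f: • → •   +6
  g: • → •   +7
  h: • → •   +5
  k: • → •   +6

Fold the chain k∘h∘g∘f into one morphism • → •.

Answer: +0

Derivation:
  0 +6≡6 +7≡1 +5≡6 +6≡0  (mod 12)
composite: +0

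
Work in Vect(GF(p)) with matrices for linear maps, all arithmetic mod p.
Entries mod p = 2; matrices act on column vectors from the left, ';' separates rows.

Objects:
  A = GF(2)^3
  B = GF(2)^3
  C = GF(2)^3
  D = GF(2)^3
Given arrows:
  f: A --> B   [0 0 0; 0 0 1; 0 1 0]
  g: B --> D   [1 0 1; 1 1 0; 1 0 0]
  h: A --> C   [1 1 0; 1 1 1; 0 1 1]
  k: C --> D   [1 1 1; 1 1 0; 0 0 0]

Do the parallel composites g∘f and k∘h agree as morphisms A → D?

Along f;g (path 1):
  e0=[1,0,0] f-->[0,0,0] g-->[0,0,0]
  e1=[0,1,0] f-->[0,0,1] g-->[1,0,0]
  e2=[0,0,1] f-->[0,1,0] g-->[0,1,0]
  result₁ = [0 1 0; 0 0 1; 0 0 0]
Along h;k (path 2):
  e0=[1,0,0] h-->[1,1,0] k-->[0,0,0]
  e1=[0,1,0] h-->[1,1,1] k-->[1,0,0]
  e2=[0,0,1] h-->[0,1,1] k-->[0,1,0]
  result₂ = [0 1 0; 0 0 1; 0 0 0]
Equal? YES — commutes

Answer: COMMUTES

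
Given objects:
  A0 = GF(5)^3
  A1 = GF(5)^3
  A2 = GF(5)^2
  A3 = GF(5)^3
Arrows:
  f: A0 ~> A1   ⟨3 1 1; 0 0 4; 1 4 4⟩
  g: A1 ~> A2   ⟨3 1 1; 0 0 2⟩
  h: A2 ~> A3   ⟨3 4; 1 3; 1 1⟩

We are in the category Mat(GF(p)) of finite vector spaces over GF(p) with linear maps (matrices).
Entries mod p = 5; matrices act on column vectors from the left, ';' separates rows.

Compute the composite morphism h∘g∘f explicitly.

Answer: ⟨3 3 0; 1 1 0; 2 0 4⟩

Trace:
  e0=(1,0,0) f~>(3,0,1) g~>(0,2) h~>(3,1,2)
  e1=(0,1,0) f~>(1,0,4) g~>(2,3) h~>(3,1,0)
  e2=(0,0,1) f~>(1,4,4) g~>(1,3) h~>(0,0,4)
composite: ⟨3 3 0; 1 1 0; 2 0 4⟩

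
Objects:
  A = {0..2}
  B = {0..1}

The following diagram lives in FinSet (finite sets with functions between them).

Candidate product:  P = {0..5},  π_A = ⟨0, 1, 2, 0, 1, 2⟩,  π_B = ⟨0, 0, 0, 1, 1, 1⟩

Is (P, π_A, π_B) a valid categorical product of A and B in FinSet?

|A|·|B| = 3·2 = 6;  |P| = 6
Check the pairing map k ↦ (π_A(k), π_B(k)):
  0 : (0,0)
  1 : (1,0)
  2 : (2,0)
  3 : (0,1)
  4 : (1,1)
  5 : (2,1)
distinct pairs in image: 6 / 6 needed
  → bijection onto A×B; projections well-typed.

Answer: VALID PRODUCT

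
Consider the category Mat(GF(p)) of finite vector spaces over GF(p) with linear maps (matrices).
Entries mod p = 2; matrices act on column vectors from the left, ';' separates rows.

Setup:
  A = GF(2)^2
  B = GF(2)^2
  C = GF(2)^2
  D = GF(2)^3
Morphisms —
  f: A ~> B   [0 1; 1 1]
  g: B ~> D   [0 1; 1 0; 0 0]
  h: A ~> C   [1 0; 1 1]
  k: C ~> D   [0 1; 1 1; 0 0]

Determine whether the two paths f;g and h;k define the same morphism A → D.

Along f;g (path 1):
  e0=⟨1,0⟩ f~>⟨0,1⟩ g~>⟨1,0,0⟩
  e1=⟨0,1⟩ f~>⟨1,1⟩ g~>⟨1,1,0⟩
  result₁ = [1 1; 0 1; 0 0]
Along h;k (path 2):
  e0=⟨1,0⟩ h~>⟨1,1⟩ k~>⟨1,0,0⟩
  e1=⟨0,1⟩ h~>⟨0,1⟩ k~>⟨1,1,0⟩
  result₂ = [1 1; 0 1; 0 0]
Equal? equal; square commutes

Answer: COMMUTES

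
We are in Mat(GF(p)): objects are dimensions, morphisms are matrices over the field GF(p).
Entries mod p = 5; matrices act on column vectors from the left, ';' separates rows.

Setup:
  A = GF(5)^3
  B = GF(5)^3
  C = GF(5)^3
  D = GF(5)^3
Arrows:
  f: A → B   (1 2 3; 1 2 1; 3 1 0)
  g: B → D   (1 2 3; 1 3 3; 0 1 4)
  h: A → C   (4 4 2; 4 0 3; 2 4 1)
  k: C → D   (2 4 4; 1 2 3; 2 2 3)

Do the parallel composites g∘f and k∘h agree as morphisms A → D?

Answer: DOES NOT COMMUTE

Derivation:
1) trace f;g:
  e0=⟨1,0,0⟩ f→⟨1,1,3⟩ g→⟨2,3,3⟩
  e1=⟨0,1,0⟩ f→⟨2,2,1⟩ g→⟨4,1,1⟩
  e2=⟨0,0,1⟩ f→⟨3,1,0⟩ g→⟨0,1,1⟩
  result₁ = (2 4 0; 3 1 1; 3 1 1)
2) trace h;k:
  e0=⟨1,0,0⟩ h→⟨4,4,2⟩ k→⟨2,3,2⟩
  e1=⟨0,1,0⟩ h→⟨4,0,4⟩ k→⟨4,1,0⟩
  e2=⟨0,0,1⟩ h→⟨2,3,1⟩ k→⟨0,1,3⟩
  result₂ = (2 4 0; 3 1 1; 2 0 3)
Equal? distinct morphisms ✗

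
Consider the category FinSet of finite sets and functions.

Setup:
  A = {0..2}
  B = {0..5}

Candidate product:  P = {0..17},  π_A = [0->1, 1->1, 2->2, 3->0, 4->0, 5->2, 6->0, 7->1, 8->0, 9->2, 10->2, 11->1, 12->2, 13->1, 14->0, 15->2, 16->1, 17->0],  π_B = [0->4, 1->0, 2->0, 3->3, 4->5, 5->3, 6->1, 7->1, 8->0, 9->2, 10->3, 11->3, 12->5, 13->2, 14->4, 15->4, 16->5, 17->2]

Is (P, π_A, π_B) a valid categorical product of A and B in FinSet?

Answer: NOT A VALID PRODUCT — duplicate pair at indices 10,5

Derivation:
|A|·|B| = 3·6 = 18;  |P| = 18
Check the pairing map k ↦ (π_A(k), π_B(k)):
  0 -> (1,4)
  1 -> (1,0)
  2 -> (2,0)
  3 -> (0,3)
  4 -> (0,5)
  5 -> (2,3)
  6 -> (0,1)
  7 -> (1,1)
  8 -> (0,0)
  9 -> (2,2)
  10 -> (2,3)  ✗ repeats pair of k=5
  11 -> (1,3)
  12 -> (2,5)
  13 -> (1,2)
  14 -> (0,4)
  15 -> (2,4)
  16 -> (1,5)
  17 -> (0,2)
distinct pairs in image: 17 / 18 needed
  → (2,3) hit at k=5 and k=10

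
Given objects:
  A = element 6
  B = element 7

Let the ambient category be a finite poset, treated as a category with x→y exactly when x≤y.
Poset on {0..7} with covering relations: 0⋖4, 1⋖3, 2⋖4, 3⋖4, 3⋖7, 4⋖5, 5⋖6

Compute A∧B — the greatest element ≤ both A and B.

Common predecessors of 6,7: {1,3}
  1 ⊑ 3
  3 ⊑ 3
glb = 3

Answer: A∧B = 3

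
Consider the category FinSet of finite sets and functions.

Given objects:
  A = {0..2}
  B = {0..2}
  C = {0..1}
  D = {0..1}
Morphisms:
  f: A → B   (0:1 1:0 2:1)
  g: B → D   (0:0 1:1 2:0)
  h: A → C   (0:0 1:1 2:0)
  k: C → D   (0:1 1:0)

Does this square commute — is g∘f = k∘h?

Answer: COMMUTES

Work:
1) trace f;g:
  0 f→1 g→1
  1 f→0 g→0
  2 f→1 g→1
  result₁ = (0:1 1:0 2:1)
2) trace h;k:
  0 h→0 k→1
  1 h→1 k→0
  2 h→0 k→1
  result₂ = (0:1 1:0 2:1)
Equal? YES — commutes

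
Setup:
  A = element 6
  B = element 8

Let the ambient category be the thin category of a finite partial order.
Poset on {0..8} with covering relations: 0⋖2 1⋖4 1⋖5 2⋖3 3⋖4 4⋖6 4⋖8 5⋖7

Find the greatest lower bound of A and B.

Answer: A∧B = 4

Work:
Lower bounds of A=6 and B=8: {0,1,2,3,4}
  0 ≤ 4
  1 ≤ 4
  2 ≤ 4
  3 ≤ 4
  4 ≤ 4
glb = 4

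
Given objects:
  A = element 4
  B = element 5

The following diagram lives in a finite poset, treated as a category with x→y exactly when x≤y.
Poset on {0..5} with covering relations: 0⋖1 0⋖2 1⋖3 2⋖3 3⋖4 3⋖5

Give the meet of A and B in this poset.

Common predecessors of 4,5: {0,1,2,3}
  0 ≤ 3
  1 ≤ 3
  2 ≤ 3
  3 ≤ 3
glb = 3

Answer: A∧B = 3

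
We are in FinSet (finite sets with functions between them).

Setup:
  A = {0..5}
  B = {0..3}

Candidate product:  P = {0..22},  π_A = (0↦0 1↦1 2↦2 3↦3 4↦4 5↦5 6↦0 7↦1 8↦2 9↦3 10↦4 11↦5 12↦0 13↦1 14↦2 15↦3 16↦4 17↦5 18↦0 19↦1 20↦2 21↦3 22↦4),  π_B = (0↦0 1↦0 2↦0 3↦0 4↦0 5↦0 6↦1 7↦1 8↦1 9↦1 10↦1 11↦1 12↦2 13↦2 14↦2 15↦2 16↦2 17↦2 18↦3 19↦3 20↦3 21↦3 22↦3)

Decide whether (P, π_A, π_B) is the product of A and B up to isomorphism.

|A|·|B| = 6·4 = 24;  |P| = 23
  → cardinalities differ; no bijection possible.

Answer: NOT A VALID PRODUCT — |P|=23 ≠ |A|·|B|=24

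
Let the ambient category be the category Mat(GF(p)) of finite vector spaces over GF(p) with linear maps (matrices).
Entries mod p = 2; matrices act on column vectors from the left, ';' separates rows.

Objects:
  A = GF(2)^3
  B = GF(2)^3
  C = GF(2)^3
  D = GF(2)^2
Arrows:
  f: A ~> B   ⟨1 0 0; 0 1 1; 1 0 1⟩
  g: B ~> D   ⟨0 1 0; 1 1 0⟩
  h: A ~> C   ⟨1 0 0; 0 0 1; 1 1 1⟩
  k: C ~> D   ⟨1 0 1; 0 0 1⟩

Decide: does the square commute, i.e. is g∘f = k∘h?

Along f;g (path 1):
  e0=(1,0,0) f~>(1,0,1) g~>(0,1)
  e1=(0,1,0) f~>(0,1,0) g~>(1,1)
  e2=(0,0,1) f~>(0,1,1) g~>(1,1)
  composite₁ = ⟨0 1 1; 1 1 1⟩
Along h;k (path 2):
  e0=(1,0,0) h~>(1,0,1) k~>(0,1)
  e1=(0,1,0) h~>(0,0,1) k~>(1,1)
  e2=(0,0,1) h~>(0,1,1) k~>(1,1)
  composite₂ = ⟨0 1 1; 1 1 1⟩
Equal? same morphism ✓

Answer: COMMUTES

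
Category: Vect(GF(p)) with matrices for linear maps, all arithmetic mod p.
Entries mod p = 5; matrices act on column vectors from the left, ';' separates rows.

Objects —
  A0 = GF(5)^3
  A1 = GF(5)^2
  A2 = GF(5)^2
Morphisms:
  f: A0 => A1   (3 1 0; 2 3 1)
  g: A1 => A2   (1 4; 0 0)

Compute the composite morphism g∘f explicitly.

Answer: (1 3 4; 0 0 0)

Trace:
  e0=⟨1,0,0⟩ f=>⟨3,2⟩ g=>⟨1,0⟩
  e1=⟨0,1,0⟩ f=>⟨1,3⟩ g=>⟨3,0⟩
  e2=⟨0,0,1⟩ f=>⟨0,1⟩ g=>⟨4,0⟩
result: (1 3 4; 0 0 0)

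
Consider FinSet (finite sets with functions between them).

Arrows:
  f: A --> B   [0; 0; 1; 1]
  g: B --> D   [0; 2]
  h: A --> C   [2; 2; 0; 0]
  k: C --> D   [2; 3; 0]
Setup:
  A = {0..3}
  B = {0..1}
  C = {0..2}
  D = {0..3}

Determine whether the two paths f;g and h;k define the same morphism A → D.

Answer: COMMUTES

Trace:
1) trace f;g:
  0 f-->0 g-->0
  1 f-->0 g-->0
  2 f-->1 g-->2
  3 f-->1 g-->2
  composite₁ = [0; 0; 2; 2]
2) trace h;k:
  0 h-->2 k-->0
  1 h-->2 k-->0
  2 h-->0 k-->2
  3 h-->0 k-->2
  composite₂ = [0; 0; 2; 2]
Equal? YES — commutes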